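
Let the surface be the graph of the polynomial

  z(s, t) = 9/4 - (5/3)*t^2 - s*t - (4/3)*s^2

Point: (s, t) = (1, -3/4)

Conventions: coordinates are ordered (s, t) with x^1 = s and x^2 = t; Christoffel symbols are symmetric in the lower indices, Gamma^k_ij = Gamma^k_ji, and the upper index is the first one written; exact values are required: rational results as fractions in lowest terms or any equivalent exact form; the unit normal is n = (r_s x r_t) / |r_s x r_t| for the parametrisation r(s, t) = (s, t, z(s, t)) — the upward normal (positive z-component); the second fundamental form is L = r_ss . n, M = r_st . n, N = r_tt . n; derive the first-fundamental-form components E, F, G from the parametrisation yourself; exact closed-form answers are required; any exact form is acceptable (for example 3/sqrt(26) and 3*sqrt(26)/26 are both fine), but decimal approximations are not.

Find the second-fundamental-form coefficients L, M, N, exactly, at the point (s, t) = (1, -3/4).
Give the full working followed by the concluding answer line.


z_s = -23/12, z_t = 3/2, z_ss = -8/3, z_st = -1, z_tt = -10/3
E = 673/144, F = -23/8, G = 13/4; answer radicand W^2 = 997/144
unnormalised second-form numerators: l = -8/3, m = -1, n = -10/3; L = l/sqrt(997/144), and similarly M = m/sqrt(W^2), N = n/sqrt(W^2)

Answer: L = -32*sqrt(997)/997, M = -12*sqrt(997)/997, N = -40*sqrt(997)/997


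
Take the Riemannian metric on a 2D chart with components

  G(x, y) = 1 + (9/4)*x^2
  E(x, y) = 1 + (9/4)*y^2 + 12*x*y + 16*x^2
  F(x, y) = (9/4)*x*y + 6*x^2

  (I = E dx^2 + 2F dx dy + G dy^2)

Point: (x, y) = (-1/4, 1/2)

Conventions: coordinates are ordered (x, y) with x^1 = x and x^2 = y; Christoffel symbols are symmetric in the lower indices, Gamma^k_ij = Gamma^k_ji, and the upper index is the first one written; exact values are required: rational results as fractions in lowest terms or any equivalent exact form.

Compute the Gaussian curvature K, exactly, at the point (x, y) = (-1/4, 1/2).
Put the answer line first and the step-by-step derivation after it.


Answer: K = -9216/5929

E = 17/16, F = 3/32, G = 73/64, EG - F^2 = 77/64 at the point
E_x = -2, E_y = -3/4, F_x = -15/8, F_y = -9/16, G_x = -9/8, G_y = 0
E_yy = 9/2, F_xy = 9/4, G_xx = 9/2
K follows from Brioschi's formula, (det M1 - det M2)/(EG - F^2)^2.
M1 = [[-E_yy/2 + F_xy - G_xx/2, E_x/2, F_x - E_y/2], [F_y - G_x/2, E, F], [G_y/2, F, G]] = [[-9/4, -1, -3/2], [0, 17/16, 3/32], [0, 3/32, 73/64]]; det M1 = -693/256
M2 = [[0, E_y/2, G_x/2], [E_y/2, E, F], [G_x/2, F, G]] = [[0, -3/8, -9/16], [-3/8, 17/16, 3/32], [-9/16, 3/32, 73/64]]; det M2 = -117/256
det M1 - det M2 = -9/4; K = -9/4 / (77/64)^2 = -9216/5929


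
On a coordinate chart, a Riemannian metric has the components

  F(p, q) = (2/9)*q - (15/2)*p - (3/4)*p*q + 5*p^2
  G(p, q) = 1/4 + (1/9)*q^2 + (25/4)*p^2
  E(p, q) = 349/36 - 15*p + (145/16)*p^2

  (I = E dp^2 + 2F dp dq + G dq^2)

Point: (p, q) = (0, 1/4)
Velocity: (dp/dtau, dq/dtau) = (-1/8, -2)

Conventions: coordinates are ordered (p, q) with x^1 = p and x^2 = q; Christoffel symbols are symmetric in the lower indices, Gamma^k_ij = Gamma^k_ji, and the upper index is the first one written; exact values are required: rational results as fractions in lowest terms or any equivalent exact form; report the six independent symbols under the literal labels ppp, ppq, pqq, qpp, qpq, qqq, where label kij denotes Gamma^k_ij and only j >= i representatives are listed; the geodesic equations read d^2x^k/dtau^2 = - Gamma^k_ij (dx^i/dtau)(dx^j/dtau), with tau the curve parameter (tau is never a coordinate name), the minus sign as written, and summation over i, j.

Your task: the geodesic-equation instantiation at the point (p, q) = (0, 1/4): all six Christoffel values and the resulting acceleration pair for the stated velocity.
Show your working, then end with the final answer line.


E = 349/36, F = 1/18, G = 37/144 at the point
E_p = -15, E_q = 0, F_p = -123/16, F_q = 2/9, G_p = 0, G_q = 1/18
EG - F^2 = 1433/576;  g^inv = (576/1433) * [[37/144, -1/18], [-1/18, 349/36]]
first-kind symbols [ij,l] = (1/2)(d_i g_jl + d_j g_il - d_l g_ij): [pp,p] = E_p/2 = -15/2, [pp,q] = F_p - E_q/2 = -123/16, [pq,p] = E_q/2 = 0, [pq,q] = G_p/2 = 0, [qq,p] = F_q - G_p/2 = 2/9, [qq,q] = G_q/2 = 1/36
Gamma^p_ij = (G*[ij,p] - F*[ij,q])/(EG - F^2), Gamma^q_ij = (E*[ij,q] - F*[ij,p])/(EG - F^2)
Gamma_ppp = -864/1433, Gamma_ppq = 0, Gamma_pqq = 32/1433, Gamma_qpp = -42687/1433, Gamma_qpq = 0, Gamma_qqq = 148/1433
d^2p/dtau^2 = -(Gamma_ppp*(-1/8)^2 + 2*Gamma_ppq*(-1/8)*(-2) + Gamma_pqq*(-2)^2) = -229/2866
d^2q/dtau^2 = -(Gamma_qpp*(-1/8)^2 + 2*Gamma_qpq*(-1/8)*(-2) + Gamma_qqq*(-2)^2) = 4799/91712

Answer: Gamma_ppp = -864/1433, Gamma_ppq = 0, Gamma_pqq = 32/1433, Gamma_qpp = -42687/1433, Gamma_qpq = 0, Gamma_qqq = 148/1433; accelerations (d^2p/dtau^2, d^2q/dtau^2) = (-229/2866, 4799/91712)


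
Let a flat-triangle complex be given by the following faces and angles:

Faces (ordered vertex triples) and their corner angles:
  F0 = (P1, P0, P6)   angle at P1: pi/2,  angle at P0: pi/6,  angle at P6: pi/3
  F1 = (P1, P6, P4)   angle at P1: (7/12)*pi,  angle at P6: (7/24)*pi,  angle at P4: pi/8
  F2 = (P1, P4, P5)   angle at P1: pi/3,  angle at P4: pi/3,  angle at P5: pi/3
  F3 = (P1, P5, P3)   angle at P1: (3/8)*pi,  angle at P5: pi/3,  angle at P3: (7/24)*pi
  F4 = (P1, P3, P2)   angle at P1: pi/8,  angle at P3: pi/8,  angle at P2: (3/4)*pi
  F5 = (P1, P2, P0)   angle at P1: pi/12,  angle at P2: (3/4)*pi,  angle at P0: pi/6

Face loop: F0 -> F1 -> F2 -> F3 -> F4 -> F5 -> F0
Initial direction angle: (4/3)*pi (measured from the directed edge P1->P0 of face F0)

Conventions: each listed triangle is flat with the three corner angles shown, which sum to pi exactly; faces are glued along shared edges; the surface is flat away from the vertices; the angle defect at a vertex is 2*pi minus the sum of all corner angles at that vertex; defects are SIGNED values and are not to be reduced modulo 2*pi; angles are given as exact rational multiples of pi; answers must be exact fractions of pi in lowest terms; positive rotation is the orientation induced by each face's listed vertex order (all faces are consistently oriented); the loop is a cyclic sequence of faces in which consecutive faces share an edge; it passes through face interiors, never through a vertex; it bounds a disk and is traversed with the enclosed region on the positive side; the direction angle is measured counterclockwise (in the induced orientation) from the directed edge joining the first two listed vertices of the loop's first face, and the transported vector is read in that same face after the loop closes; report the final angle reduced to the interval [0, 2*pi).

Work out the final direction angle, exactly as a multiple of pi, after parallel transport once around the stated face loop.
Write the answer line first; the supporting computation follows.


Answer: final direction angle = (4/3)*pi

enclosed vertex P1: corner angles sum to 2*pi, defect = 2*pi - 2*pi = 0
transport around the loop rotates by the sum of enclosed defects; add to the initial angle mod 2*pi
final angle = (4/3)*pi + 0 = (4/3)*pi (mod 2*pi)


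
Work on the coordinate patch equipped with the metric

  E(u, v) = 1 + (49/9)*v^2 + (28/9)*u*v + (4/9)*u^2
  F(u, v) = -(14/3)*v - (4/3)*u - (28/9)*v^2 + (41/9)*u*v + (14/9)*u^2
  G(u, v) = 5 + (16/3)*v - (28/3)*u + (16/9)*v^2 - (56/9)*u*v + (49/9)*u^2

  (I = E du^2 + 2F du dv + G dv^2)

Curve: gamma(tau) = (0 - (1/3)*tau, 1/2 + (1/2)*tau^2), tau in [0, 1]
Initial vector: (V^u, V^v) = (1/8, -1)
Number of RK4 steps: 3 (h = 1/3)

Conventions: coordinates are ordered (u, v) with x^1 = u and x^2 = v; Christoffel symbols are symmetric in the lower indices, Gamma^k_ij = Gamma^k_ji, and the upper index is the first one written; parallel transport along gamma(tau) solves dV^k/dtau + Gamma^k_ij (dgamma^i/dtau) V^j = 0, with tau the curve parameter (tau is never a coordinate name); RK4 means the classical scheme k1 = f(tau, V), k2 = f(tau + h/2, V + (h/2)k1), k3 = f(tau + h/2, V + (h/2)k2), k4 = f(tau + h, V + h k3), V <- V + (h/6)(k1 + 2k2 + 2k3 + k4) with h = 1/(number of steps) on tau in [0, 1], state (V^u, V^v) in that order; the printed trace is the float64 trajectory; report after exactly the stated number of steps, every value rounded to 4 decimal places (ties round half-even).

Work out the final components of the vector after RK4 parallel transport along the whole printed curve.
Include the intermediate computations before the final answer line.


gamma'(tau) = (-1/3, tau); f(tau, V)^k = -Gamma^k_ij(gamma(tau)) gamma'^i(tau) V^j; h = 1/3; intermediate values shown to 6 dp
curve data and Christoffel symbols at the stage parameters:
  tau = 0.000000: gamma = (0.000000, 0.500000), gamma' = (-0.333333, 0.000000); Gamma_uuu = 0.082111, Gamma_uuv = 0.287390, Gamma_uvv = -0.164223, Gamma_vuu = -0.187683, Gamma_vuv = -0.656891, Gamma_vvv = 0.375367
  tau = 0.166667: gamma = (-0.055556, 0.513889), gamma' = (-0.333333, 0.166667); Gamma_uuu = 0.075407, Gamma_uuv = 0.263923, Gamma_uvv = -0.150813, Gamma_vuu = -0.182658, Gamma_vuv = -0.639304, Gamma_vvv = 0.365317
  tau = 0.333333: gamma = (-0.111111, 0.555556), gamma' = (-0.333333, 0.333333); Gamma_uuu = 0.070892, Gamma_uuv = 0.248120, Gamma_uvv = -0.141783, Gamma_vuu = -0.174006, Gamma_vuv = -0.609023, Gamma_vvv = 0.348013
  tau = 0.500000: gamma = (-0.166667, 0.625000), gamma' = (-0.333333, 0.500000); Gamma_uuu = 0.068053, Gamma_uuv = 0.238186, Gamma_uvv = -0.136107, Gamma_vuu = -0.162767, Gamma_vuv = -0.569683, Gamma_vvv = 0.325533
  tau = 0.666667: gamma = (-0.222222, 0.722222), gamma' = (-0.333333, 0.666667); Gamma_uuu = 0.066181, Gamma_uuv = 0.231633, Gamma_uvv = -0.132362, Gamma_vuu = -0.149904, Gamma_vuv = -0.524663, Gamma_vvv = 0.299807
  tau = 0.833333: gamma = (-0.277778, 0.847222), gamma' = (-0.333333, 0.833333); Gamma_uuu = 0.064629, Gamma_uuv = 0.226200, Gamma_uvv = -0.129257, Gamma_vuu = -0.136271, Gamma_vuv = -0.476949, Gamma_vvv = 0.272542
  tau = 1.000000: gamma = (-0.333333, 1.000000), gamma' = (-0.333333, 1.000000); Gamma_uuu = 0.062949, Gamma_uuv = 0.220320, Gamma_uvv = -0.125897, Gamma_vuu = -0.122584, Gamma_vuv = -0.429045, Gamma_vvv = 0.245168
step 0: V^u = 0.1250, V^v = -1.0000
step 1: k1 = (-0.092375, 0.211144), k2 = (-0.111196, 0.269351), k3 = (-0.110039, 0.266550), k4 = (-0.123638, 0.303475); V <- V + (h/6)(k1 + 2k2 + 2k3 + k4): V^u = 0.0884, V^v = -0.9119
step 2: k1 = (-0.123737, 0.303717), k2 = (-0.133526, 0.319360), k3 = (-0.132984, 0.318065), k4 = (-0.139164, 0.315216); V <- V + (h/6)(k1 + 2k2 + 2k3 + k4): V^u = 0.0442, V^v = -0.8067
step 3: k1 = (-0.139313, 0.315553), k2 = (-0.141583, 0.298531), k3 = (-0.142039, 0.299493), k4 = (-0.140269, 0.273156); V <- V + (h/6)(k1 + 2k2 + 2k3 + k4): V^u = -0.0028, V^v = -0.7075

Answer: V^u = -0.0028, V^v = -0.7075


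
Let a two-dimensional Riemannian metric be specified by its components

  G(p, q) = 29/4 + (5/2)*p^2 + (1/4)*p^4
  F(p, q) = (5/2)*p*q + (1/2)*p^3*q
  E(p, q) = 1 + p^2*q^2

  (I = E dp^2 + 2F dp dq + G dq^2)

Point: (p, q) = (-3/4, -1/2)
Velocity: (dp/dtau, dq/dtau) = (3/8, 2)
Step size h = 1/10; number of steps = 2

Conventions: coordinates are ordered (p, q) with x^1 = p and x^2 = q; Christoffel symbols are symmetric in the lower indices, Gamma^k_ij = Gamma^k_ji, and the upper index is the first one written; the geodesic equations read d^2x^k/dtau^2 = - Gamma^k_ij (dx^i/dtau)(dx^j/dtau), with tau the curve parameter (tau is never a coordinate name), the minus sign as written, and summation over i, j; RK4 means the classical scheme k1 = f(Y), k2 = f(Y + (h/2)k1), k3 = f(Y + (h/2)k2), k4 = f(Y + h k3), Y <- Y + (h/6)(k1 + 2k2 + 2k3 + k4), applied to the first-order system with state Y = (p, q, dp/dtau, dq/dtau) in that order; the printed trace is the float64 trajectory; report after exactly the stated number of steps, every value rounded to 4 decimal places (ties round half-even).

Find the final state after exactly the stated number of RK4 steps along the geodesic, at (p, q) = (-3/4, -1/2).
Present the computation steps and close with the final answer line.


f(Y) = (dp/dtau, dq/dtau, -Gamma^p_ij Y'^i Y'^j, -Gamma^q_ij Y'^i Y'^j) with the Gammas evaluated at the stage position; h = 0.100000; intermediate values shown to 6 dp
step 0: p = -0.7500, q = -0.5000, dp/dtau = 0.3750, dq/dtau = 2.0000
step 1:
  k1: at (p, q) = (-0.750000, -0.500000), (dp/dtau, dq/dtau) = (0.375000, 2.000000); Gamma_ppp = -0.021124, Gamma_ppq = -0.031687, Gamma_pqq = 0.000000, Gamma_qpp = -0.156673, Gamma_qpq = -0.235009, Gamma_qqq = 0.000000; k1 = (0.375000, 2.000000, 0.050501, 0.374546)
  k2: at (p, q) = (-0.731250, -0.400000), (dp/dtau, dq/dtau) = (0.377525, 2.018727); Gamma_ppp = -0.013381, Gamma_ppq = -0.024462, Gamma_pqq = 0.000000, Gamma_qpp = -0.126597, Gamma_qpq = -0.231435, Gamma_qqq = 0.000000; k2 = (0.377525, 2.018727, 0.039193, 0.370806)
  k3: at (p, q) = (-0.731124, -0.399064), (dp/dtau, dq/dtau) = (0.376960, 2.018540); Gamma_ppp = -0.013317, Gamma_ppq = -0.024399, Gamma_pqq = 0.000000, Gamma_qpp = -0.126310, Gamma_qpq = -0.231412, Gamma_qqq = 0.000000; k3 = (0.376960, 2.018540, 0.039023, 0.370115)
  k4: at (p, q) = (-0.712304, -0.298146), (dp/dtau, dq/dtau) = (0.378902, 2.037012); Gamma_ppp = -0.007339, Gamma_ppq = -0.017533, Gamma_pqq = 0.000000, Gamma_qpp = -0.095157, Gamma_qpq = -0.227340, Gamma_qqq = 0.000000; k4 = (0.378902, 2.037012, 0.028118, 0.364596)
  Y <- Y + (h/6)(k1 + 2k2 + 2k3 + k4): p = -0.7123, q = -0.2981, dp/dtau = 0.3789, dq/dtau = 2.0370
step 2:
  k1: at (p, q) = (-0.712285, -0.298141), (dp/dtau, dq/dtau) = (0.378918, 2.037016); Gamma_ppp = -0.007338, Gamma_ppq = -0.017532, Gamma_pqq = 0.000000, Gamma_qpp = -0.095155, Gamma_qpq = -0.227335, Gamma_qqq = 0.000000; k1 = (0.378918, 2.037016, 0.028118, 0.364604)
  k2: at (p, q) = (-0.693340, -0.196290), (dp/dtau, dq/dtau) = (0.380323, 2.055247); Gamma_ppp = -0.003132, Gamma_ppq = -0.011065, Gamma_pqq = 0.000000, Gamma_qpp = -0.063075, Gamma_qpq = -0.222793, Gamma_qqq = 0.000000; k2 = (0.380323, 2.055247, 0.017751, 0.357420)
  k3: at (p, q) = (-0.693269, -0.195379), (dp/dtau, dq/dtau) = (0.379805, 2.054887); Gamma_ppp = -0.003103, Gamma_ppq = -0.011012, Gamma_pqq = 0.000000, Gamma_qpp = -0.062784, Gamma_qpq = -0.222778, Gamma_qqq = 0.000000; k3 = (0.379805, 2.054887, 0.017636, 0.356794)
  k4: at (p, q) = (-0.674305, -0.092652), (dp/dtau, dq/dtau) = (0.380681, 2.072696); Gamma_ppp = -0.000686, Gamma_ppq = -0.004990, Gamma_pqq = 0.000000, Gamma_qpp = -0.029932, Gamma_qpq = -0.217839, Gamma_qqq = 0.000000; k4 = (0.380681, 2.072696, 0.007974, 0.348103)
  Y <- Y + (h/6)(k1 + 2k2 + 2k3 + k4): p = -0.6743, q = -0.0926, dp/dtau = 0.3807, dq/dtau = 2.0727

Answer: p = -0.6743, q = -0.0926, dp/dtau = 0.3807, dq/dtau = 2.0727


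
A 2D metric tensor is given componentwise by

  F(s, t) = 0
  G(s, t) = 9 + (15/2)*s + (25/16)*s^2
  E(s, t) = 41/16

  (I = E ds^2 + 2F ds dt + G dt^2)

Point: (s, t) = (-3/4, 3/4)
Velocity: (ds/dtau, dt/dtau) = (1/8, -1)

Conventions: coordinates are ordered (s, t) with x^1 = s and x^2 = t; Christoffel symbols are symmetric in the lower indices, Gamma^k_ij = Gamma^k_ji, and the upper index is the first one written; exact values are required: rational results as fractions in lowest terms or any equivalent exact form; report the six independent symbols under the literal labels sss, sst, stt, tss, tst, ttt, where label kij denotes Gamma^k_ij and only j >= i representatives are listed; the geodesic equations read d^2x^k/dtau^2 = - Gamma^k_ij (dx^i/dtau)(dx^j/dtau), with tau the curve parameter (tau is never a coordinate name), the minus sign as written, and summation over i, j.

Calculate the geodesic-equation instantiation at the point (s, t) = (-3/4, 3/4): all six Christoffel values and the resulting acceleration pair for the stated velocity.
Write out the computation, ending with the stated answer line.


E = 41/16, F = 0, G = 1089/256 at the point
E_s = 0, E_t = 0, F_s = 0, F_t = 0, G_s = 165/32, G_t = 0
EG - F^2 = 44649/4096;  g^inv = (4096/44649) * [[1089/256, 0], [0, 41/16]]
first-kind symbols [ij,l] = (1/2)(d_i g_jl + d_j g_il - d_l g_ij): [ss,s] = E_s/2 = 0, [ss,t] = F_s - E_t/2 = 0, [st,s] = E_t/2 = 0, [st,t] = G_s/2 = 165/64, [tt,s] = F_t - G_s/2 = -165/64, [tt,t] = G_t/2 = 0
Gamma^s_ij = (G*[ij,s] - F*[ij,t])/(EG - F^2), Gamma^t_ij = (E*[ij,t] - F*[ij,s])/(EG - F^2)
Gamma_sss = 0, Gamma_sst = 0, Gamma_stt = -165/164, Gamma_tss = 0, Gamma_tst = 20/33, Gamma_ttt = 0
d^2s/dtau^2 = -(Gamma_sss*(1/8)^2 + 2*Gamma_sst*(1/8)*(-1) + Gamma_stt*(-1)^2) = 165/164
d^2t/dtau^2 = -(Gamma_tss*(1/8)^2 + 2*Gamma_tst*(1/8)*(-1) + Gamma_ttt*(-1)^2) = 5/33

Answer: Gamma_sss = 0, Gamma_sst = 0, Gamma_stt = -165/164, Gamma_tss = 0, Gamma_tst = 20/33, Gamma_ttt = 0; accelerations (d^2s/dtau^2, d^2t/dtau^2) = (165/164, 5/33)


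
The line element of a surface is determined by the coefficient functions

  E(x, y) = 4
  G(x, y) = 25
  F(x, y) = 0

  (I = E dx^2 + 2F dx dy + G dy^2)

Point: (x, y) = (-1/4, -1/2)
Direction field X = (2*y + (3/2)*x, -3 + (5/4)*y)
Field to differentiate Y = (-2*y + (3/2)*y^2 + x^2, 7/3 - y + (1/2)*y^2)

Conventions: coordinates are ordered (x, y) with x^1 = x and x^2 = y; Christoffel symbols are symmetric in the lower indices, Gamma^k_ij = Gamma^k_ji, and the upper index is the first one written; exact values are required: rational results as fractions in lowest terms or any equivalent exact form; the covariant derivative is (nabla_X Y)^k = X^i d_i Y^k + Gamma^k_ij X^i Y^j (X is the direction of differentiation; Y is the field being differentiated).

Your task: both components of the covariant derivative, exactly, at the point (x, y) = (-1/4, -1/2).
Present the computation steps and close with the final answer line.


E = 4, F = 0, G = 25 at the point
E_x = 0, E_y = 0, F_x = 0, F_y = 0, G_x = 0, G_y = 0
EG - F^2 = 100;  g^inv = (1/100) * [[25, 0], [0, 4]]
first-kind symbols [ij,l] = (1/2)(d_i g_jl + d_j g_il - d_l g_ij): [xx,x] = E_x/2 = 0, [xx,y] = F_x - E_y/2 = 0, [xy,x] = E_y/2 = 0, [xy,y] = G_x/2 = 0, [yy,x] = F_y - G_x/2 = 0, [yy,y] = G_y/2 = 0
Gamma^x_ij = (G*[ij,x] - F*[ij,y])/(EG - F^2), Gamma^y_ij = (E*[ij,y] - F*[ij,x])/(EG - F^2)
Gamma_xxx = 0, Gamma_xxy = 0, Gamma_xyy = 0, Gamma_yxx = 0, Gamma_yxy = 0, Gamma_yyy = 0
X = (-11/8, -29/8), Y = (23/16, 71/24) at the point

Answer: (nabla_X Y)^x = 107/8, (nabla_X Y)^y = 87/16


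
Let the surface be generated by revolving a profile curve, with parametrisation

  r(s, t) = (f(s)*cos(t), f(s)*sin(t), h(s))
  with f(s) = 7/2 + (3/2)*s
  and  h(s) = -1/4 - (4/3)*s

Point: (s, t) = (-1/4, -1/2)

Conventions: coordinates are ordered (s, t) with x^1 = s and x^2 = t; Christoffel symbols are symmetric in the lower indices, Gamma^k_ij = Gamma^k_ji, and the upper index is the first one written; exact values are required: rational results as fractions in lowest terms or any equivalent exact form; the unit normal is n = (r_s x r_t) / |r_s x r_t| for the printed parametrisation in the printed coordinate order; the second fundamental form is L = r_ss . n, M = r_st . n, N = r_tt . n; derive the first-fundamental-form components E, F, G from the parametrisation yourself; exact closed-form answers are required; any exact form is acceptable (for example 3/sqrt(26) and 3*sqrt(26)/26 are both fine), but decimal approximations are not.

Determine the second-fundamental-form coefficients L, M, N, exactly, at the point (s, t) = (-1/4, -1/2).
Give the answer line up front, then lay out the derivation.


Answer: L = 0, M = 0, N = -5*sqrt(145)/29

f = 25/8, f' = 3/2, f'' = 0, h' = -4/3, h'' = 0
E = 145/36, F = 0, G = 625/64; answer radicand W^2 = 145/36
unnormalised second-form numerators: l = 0, m = 0, n = -25/6; L = l/sqrt(145/36), and similarly M = m/sqrt(W^2), N = n/sqrt(W^2)


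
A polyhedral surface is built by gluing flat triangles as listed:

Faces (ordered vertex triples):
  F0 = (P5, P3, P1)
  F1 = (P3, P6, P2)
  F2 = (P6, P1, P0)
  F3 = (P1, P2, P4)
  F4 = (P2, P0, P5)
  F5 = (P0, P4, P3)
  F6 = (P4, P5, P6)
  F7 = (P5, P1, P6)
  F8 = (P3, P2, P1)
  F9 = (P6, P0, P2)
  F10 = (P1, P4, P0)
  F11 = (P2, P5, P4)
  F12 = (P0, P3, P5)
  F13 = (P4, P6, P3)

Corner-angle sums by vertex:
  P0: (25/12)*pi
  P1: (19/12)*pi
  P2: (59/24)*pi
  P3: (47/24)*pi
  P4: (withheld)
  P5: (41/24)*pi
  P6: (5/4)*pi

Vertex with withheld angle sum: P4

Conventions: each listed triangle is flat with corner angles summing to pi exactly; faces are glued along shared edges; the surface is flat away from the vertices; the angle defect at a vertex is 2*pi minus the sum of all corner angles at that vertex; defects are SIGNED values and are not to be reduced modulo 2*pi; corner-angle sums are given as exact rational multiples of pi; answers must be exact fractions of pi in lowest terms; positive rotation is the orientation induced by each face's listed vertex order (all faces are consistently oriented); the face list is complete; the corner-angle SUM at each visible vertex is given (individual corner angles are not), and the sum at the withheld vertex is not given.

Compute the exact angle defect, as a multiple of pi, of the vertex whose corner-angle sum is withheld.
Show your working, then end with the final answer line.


V = 7, E = 21, F = 14; chi = V - E + F = 0
Gauss-Bonnet: total defect = 2*pi*chi = 0; visible defects sum to (23/24)*pi

Answer: defect(P4) = (-23/24)*pi


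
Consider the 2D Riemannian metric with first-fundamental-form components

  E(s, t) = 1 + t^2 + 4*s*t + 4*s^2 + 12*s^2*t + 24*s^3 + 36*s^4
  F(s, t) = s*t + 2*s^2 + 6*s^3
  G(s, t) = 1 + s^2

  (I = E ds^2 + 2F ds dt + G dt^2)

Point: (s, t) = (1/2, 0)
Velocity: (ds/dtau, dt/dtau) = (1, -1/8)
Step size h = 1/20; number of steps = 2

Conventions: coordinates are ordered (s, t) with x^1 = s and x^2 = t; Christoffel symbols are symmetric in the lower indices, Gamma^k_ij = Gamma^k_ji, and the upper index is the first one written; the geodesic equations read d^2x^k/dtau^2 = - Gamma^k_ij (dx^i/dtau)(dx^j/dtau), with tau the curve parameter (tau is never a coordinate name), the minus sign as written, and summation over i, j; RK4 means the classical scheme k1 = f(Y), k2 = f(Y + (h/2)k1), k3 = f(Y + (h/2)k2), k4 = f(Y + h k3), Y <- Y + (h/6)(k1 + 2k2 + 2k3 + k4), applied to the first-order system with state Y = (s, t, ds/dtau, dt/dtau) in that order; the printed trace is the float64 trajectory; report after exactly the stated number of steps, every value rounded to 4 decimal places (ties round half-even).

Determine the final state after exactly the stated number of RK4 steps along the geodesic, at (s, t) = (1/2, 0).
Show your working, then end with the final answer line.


f(Y) = (ds/dtau, dt/dtau, -Gamma^s_ij Y'^i Y'^j, -Gamma^t_ij Y'^i Y'^j) with the Gammas evaluated at the stage position; h = 0.050000; intermediate values shown to 6 dp
step 0: s = 0.5000, t = 0.0000, ds/dtau = 1.0000, dt/dtau = -0.1250
step 1:
  k1: at (s, t) = (0.500000, 0.000000), (ds/dtau, dt/dtau) = (1.000000, -0.125000); Gamma_sss = 2.666667, Gamma_sst = 0.333333, Gamma_stt = 0.000000, Gamma_tss = 0.533333, Gamma_tst = 0.066667, Gamma_ttt = 0.000000; k1 = (1.000000, -0.125000, -2.583333, -0.516667)
  k2: at (s, t) = (0.525000, -0.003125), (ds/dtau, dt/dtau) = (0.935417, -0.137917); Gamma_sss = 2.615846, Gamma_sst = 0.315162, Gamma_stt = 0.000000, Gamma_tss = 0.508519, Gamma_tst = 0.061267, Gamma_ttt = 0.000000; k2 = (0.935417, -0.137917, -2.207559, -0.429148)
  k3: at (s, t) = (0.523385, -0.003448), (ds/dtau, dt/dtau) = (0.944811, -0.135729); Gamma_sss = 2.619588, Gamma_sst = 0.316351, Gamma_stt = 0.000000, Gamma_tss = 0.510270, Gamma_tst = 0.061622, Gamma_ttt = 0.000000; k3 = (0.944811, -0.135729, -2.257286, -0.439697)
  k4: at (s, t) = (0.547241, -0.006786), (ds/dtau, dt/dtau) = (0.887136, -0.146985); Gamma_sss = 2.568762, Gamma_sst = 0.299848, Gamma_stt = 0.000000, Gamma_tss = 0.487335, Gamma_tst = 0.056886, Gamma_ttt = 0.000000; k4 = (0.887136, -0.146985, -1.943443, -0.368702)
  Y <- Y + (h/6)(k1 + 2k2 + 2k3 + k4): s = 0.5471, t = -0.0068, ds/dtau = 0.8879, dt/dtau = -0.1469
step 2:
  k1: at (s, t) = (0.547063, -0.006827), (ds/dtau, dt/dtau) = (0.887863, -0.146859); Gamma_sss = 2.569190, Gamma_sst = 0.299972, Gamma_stt = 0.000000, Gamma_tss = 0.487522, Gamma_tst = 0.056922, Gamma_ttt = 0.000000; k1 = (0.887863, -0.146859, -1.947066, -0.369469)
  k2: at (s, t) = (0.569260, -0.010499), (ds/dtau, dt/dtau) = (0.839186, -0.156096); Gamma_sss = 2.520786, Gamma_sst = 0.285444, Gamma_stt = 0.000000, Gamma_tss = 0.467062, Gamma_tst = 0.052888, Gamma_ttt = 0.000000; k2 = (0.839186, -0.156096, -1.700439, -0.315064)
  k3: at (s, t) = (0.568043, -0.010730), (ds/dtau, dt/dtau) = (0.845352, -0.154735); Gamma_sss = 2.523733, Gamma_sst = 0.286251, Gamma_stt = 0.000000, Gamma_tss = 0.468280, Gamma_tst = 0.053114, Gamma_ttt = 0.000000; k3 = (0.845352, -0.154735, -1.728623, -0.320747)
  k4: at (s, t) = (0.589331, -0.014564), (ds/dtau, dt/dtau) = (0.801432, -0.162896); Gamma_sss = 2.476799, Gamma_sst = 0.273017, Gamma_stt = 0.000000, Gamma_tss = 0.449406, Gamma_tst = 0.049538, Gamma_ttt = 0.000000; k4 = (0.801432, -0.162896, -1.519545, -0.275716)
  Y <- Y + (h/6)(k1 + 2k2 + 2k3 + k4): s = 0.5892, t = -0.0146, ds/dtau = 0.8018, dt/dtau = -0.1628

Answer: s = 0.5892, t = -0.0146, ds/dtau = 0.8018, dt/dtau = -0.1628


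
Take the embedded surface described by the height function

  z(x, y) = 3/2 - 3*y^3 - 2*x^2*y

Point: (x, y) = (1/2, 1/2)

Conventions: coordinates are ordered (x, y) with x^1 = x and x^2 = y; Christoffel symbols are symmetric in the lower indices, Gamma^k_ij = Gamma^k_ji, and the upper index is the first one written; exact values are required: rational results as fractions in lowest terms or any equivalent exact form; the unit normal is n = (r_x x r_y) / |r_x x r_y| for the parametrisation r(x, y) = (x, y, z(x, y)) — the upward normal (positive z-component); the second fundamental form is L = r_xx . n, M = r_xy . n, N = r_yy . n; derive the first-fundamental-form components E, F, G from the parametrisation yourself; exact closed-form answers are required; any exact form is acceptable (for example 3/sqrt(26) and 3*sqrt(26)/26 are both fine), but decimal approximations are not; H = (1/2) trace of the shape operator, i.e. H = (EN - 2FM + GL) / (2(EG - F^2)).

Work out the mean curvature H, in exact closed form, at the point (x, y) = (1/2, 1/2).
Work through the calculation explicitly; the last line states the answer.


z_x = -1, z_y = -11/4, z_xx = -2, z_xy = -2, z_yy = -9
E = 2, F = 11/4, G = 137/16; answer radicand W^2 = 153/16
unnormalised second-form numerators: l = -2, m = -2, n = -9; L = l/sqrt(153/16), and similarly M = m/sqrt(W^2), N = n/sqrt(W^2)
H = (E*n - 2*F*m + G*l) / (2*(EG - F^2)*sqrt(W^2)); E*n - 2*F*m + G*l = -193/8, EG - F^2 = 153/16, so H = (-193/153)/sqrt(153/16)

Answer: H = -772*sqrt(17)/7803


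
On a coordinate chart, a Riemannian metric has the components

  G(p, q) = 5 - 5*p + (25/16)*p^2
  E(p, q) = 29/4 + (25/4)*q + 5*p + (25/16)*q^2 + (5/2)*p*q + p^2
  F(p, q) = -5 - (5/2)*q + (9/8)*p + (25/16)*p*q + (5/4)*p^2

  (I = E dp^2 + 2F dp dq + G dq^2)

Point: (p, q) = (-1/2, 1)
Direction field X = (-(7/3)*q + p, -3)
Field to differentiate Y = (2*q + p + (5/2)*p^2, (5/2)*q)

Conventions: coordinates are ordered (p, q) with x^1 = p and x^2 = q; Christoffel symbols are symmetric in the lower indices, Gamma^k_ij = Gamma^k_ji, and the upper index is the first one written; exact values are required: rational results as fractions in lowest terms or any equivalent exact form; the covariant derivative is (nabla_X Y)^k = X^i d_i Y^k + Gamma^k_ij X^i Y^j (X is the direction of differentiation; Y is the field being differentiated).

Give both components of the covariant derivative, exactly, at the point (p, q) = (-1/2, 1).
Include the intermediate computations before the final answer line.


E = 185/16, F = -273/32, G = 505/64 at the point
E_p = 13/2, E_q = 65/8, F_p = 23/16, F_q = -105/32, G_p = -105/16, G_q = 0
EG - F^2 = 1181/64;  g^inv = (64/1181) * [[505/64, 273/32], [273/32, 185/16]]
first-kind symbols [ij,l] = (1/2)(d_i g_jl + d_j g_il - d_l g_ij): [pp,p] = E_p/2 = 13/4, [pp,q] = F_p - E_q/2 = -21/8, [pq,p] = E_q/2 = 65/16, [pq,q] = G_p/2 = -105/32, [qq,p] = F_q - G_p/2 = 0, [qq,q] = G_q/2 = 0
Gamma^p_ij = (G*[ij,p] - F*[ij,q])/(EG - F^2), Gamma^q_ij = (E*[ij,q] - F*[ij,p])/(EG - F^2)
Gamma_ppp = 208/1181, Gamma_ppq = 260/1181, Gamma_pqq = 0, Gamma_qpp = -168/1181, Gamma_qpq = -210/1181, Gamma_qqq = 0
X = (-17/6, -3), Y = (17/8, 5/2) at the point

Answer: (nabla_X Y)^p = -27273/4724, (nabla_X Y)^q = -20079/4724


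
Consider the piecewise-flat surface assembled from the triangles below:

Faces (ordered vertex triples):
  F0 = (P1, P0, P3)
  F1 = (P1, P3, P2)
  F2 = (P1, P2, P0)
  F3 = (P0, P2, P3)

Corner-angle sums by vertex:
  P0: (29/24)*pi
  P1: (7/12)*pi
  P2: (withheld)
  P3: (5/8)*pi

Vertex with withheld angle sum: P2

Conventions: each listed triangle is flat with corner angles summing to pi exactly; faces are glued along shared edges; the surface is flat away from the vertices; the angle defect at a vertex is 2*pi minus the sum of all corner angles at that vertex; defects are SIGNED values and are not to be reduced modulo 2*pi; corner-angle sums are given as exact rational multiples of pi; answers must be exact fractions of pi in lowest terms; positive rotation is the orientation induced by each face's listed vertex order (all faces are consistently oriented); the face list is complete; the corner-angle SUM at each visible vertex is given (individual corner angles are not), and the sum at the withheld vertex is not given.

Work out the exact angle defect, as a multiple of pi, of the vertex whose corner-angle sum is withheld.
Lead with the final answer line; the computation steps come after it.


Answer: defect(P2) = (5/12)*pi

V = 4, E = 6, F = 4; chi = V - E + F = 2
Gauss-Bonnet: total defect = 2*pi*chi = 4*pi; visible defects sum to (43/12)*pi


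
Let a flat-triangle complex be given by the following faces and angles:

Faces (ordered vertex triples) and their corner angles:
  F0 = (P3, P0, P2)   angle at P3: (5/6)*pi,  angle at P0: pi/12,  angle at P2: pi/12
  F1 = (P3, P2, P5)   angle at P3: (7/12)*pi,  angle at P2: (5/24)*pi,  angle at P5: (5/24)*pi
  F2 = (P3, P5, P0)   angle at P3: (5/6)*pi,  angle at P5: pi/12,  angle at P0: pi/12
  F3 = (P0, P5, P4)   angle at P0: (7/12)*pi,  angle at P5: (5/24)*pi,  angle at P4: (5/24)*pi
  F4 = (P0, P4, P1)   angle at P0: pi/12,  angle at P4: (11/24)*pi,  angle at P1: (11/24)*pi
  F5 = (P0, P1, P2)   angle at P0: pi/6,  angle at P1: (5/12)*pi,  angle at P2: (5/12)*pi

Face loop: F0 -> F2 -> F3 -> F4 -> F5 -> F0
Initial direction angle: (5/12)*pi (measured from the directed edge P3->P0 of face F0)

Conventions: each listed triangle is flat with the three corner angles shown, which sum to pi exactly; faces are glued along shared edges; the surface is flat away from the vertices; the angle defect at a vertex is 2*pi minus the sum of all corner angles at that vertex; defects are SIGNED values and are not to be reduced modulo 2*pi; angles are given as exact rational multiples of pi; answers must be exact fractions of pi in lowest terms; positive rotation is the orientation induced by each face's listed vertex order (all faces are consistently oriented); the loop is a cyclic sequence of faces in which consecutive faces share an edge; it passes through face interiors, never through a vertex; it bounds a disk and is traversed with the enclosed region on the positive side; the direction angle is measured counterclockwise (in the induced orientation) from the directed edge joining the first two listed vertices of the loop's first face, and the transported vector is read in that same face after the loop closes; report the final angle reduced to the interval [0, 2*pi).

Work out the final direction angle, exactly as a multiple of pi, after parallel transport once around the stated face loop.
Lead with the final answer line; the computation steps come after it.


Answer: final direction angle = (17/12)*pi

enclosed vertex P0: corner angles sum to pi, defect = 2*pi - pi = pi
adding the enclosed defects to the starting angle (mod 2*pi, induced orientation) gives the holonomy
final angle = (5/12)*pi + pi = (17/12)*pi (mod 2*pi)


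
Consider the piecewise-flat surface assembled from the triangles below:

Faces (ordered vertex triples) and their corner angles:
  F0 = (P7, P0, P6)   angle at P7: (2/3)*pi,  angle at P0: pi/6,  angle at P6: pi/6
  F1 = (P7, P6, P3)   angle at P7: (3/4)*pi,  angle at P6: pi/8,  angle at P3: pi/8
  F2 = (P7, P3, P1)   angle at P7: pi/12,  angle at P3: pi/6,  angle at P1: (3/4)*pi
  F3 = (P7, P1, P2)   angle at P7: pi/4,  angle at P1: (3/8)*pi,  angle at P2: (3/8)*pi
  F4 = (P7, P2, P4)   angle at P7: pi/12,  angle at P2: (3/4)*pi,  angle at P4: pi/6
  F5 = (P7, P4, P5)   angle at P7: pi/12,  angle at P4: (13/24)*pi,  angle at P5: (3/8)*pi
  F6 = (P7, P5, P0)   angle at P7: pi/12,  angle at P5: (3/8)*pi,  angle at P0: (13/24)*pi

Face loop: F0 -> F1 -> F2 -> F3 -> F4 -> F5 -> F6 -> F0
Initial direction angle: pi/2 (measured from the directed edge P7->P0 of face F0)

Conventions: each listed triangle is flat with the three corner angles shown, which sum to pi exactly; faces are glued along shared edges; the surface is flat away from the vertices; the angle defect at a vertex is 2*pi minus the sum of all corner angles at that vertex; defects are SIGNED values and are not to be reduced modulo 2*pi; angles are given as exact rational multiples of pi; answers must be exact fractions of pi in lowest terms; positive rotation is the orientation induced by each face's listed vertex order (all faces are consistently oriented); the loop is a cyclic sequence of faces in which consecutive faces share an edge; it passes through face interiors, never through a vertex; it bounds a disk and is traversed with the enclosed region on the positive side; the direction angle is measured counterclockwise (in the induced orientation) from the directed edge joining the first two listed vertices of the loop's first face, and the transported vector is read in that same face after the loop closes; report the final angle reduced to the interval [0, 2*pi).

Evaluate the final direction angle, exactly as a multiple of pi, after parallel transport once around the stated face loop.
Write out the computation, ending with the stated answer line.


enclosed vertex P7: corner angles sum to 2*pi, defect = 2*pi - 2*pi = 0
by Gauss-Bonnet the loop rotates the vector by the enclosed defect sum (positive orientation, mod 2*pi)
final angle = pi/2 + 0 = pi/2 (mod 2*pi)

Answer: final direction angle = pi/2


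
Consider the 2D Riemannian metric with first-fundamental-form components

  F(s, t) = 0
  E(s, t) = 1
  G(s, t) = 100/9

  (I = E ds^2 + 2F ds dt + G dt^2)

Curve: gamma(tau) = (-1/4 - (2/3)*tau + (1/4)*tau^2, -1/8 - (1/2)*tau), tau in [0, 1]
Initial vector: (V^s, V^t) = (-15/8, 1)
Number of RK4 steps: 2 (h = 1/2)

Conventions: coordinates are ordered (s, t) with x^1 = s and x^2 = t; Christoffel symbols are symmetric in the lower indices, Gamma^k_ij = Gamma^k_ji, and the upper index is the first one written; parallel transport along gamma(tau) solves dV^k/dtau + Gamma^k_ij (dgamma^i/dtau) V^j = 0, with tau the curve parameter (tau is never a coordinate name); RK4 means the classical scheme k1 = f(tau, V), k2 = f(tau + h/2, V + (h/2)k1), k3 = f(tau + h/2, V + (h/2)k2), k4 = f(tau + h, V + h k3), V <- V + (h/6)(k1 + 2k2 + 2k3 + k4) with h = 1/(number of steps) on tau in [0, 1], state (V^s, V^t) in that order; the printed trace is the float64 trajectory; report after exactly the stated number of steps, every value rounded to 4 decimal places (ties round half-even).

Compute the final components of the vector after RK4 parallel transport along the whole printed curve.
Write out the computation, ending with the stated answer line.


gamma'(tau) = (-2/3 + (1/2)*tau, -1/2); f(tau, V)^k = -Gamma^k_ij(gamma(tau)) gamma'^i(tau) V^j; h = 1/2; intermediate values shown to 6 dp
curve data and Christoffel symbols at the stage parameters:
  tau = 0.000000: gamma = (-0.250000, -0.125000), gamma' = (-0.666667, -0.500000); Gamma_sss = 0.000000, Gamma_sst = 0.000000, Gamma_stt = 0.000000, Gamma_tss = 0.000000, Gamma_tst = 0.000000, Gamma_ttt = 0.000000
  tau = 0.250000: gamma = (-0.401042, -0.250000), gamma' = (-0.541667, -0.500000); Gamma_sss = 0.000000, Gamma_sst = 0.000000, Gamma_stt = 0.000000, Gamma_tss = 0.000000, Gamma_tst = 0.000000, Gamma_ttt = 0.000000
  tau = 0.500000: gamma = (-0.520833, -0.375000), gamma' = (-0.416667, -0.500000); Gamma_sss = 0.000000, Gamma_sst = 0.000000, Gamma_stt = 0.000000, Gamma_tss = 0.000000, Gamma_tst = 0.000000, Gamma_ttt = 0.000000
  tau = 0.750000: gamma = (-0.609375, -0.500000), gamma' = (-0.291667, -0.500000); Gamma_sss = 0.000000, Gamma_sst = 0.000000, Gamma_stt = 0.000000, Gamma_tss = 0.000000, Gamma_tst = 0.000000, Gamma_ttt = 0.000000
  tau = 1.000000: gamma = (-0.666667, -0.625000), gamma' = (-0.166667, -0.500000); Gamma_sss = 0.000000, Gamma_sst = 0.000000, Gamma_stt = 0.000000, Gamma_tss = 0.000000, Gamma_tst = 0.000000, Gamma_ttt = 0.000000
step 0: V^s = -1.8750, V^t = 1.0000
step 1: k1 = (0.000000, 0.000000), k2 = (0.000000, 0.000000), k3 = (0.000000, 0.000000), k4 = (0.000000, 0.000000); V <- V + (h/6)(k1 + 2k2 + 2k3 + k4): V^s = -1.8750, V^t = 1.0000
step 2: k1 = (0.000000, 0.000000), k2 = (0.000000, 0.000000), k3 = (0.000000, 0.000000), k4 = (0.000000, 0.000000); V <- V + (h/6)(k1 + 2k2 + 2k3 + k4): V^s = -1.8750, V^t = 1.0000

Answer: V^s = -1.8750, V^t = 1.0000


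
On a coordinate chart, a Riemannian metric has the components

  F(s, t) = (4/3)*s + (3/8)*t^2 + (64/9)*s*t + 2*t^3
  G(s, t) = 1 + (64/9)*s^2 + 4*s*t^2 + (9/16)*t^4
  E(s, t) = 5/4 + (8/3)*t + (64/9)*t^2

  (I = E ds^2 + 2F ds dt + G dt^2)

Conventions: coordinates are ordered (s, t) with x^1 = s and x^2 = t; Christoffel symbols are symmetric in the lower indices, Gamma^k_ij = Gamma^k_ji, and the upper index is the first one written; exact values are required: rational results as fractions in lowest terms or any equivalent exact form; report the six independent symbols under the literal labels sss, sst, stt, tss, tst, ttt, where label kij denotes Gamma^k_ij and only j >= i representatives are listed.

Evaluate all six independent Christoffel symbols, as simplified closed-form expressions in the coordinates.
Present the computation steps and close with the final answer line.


E = 5/4 + (8/3)*t + (64/9)*t^2; F = (4/3)*s + (3/8)*t^2 + (64/9)*s*t + 2*t^3; G = 1 + (64/9)*s^2 + 4*s*t^2 + (9/16)*t^4
Gamma^k_ij = (1/2) g^{kl} (d_i g_jl + d_j g_il - d_l g_ij), with g^inv = (1/(EG-F^2)) [[G, -F], [-F, E]]
first partials: E_s = 0, E_t = 8/3 + (128/9)*t, F_s = 4/3 + (64/9)*t, F_t = (3/4)*t + (64/9)*s + 6*t^2, G_s = (128/9)*s + 4*t^2, G_t = 8*s*t + (9/4)*t^3
D = EG - F^2 = 5/4 + (8/3)*t + (64/9)*t^2 + (64/9)*s^2 + 4*s*t^2 + (9/16)*t^4
expanded: Gamma^s_ss = (G E_s - 2F F_s + F E_t)/(2D), Gamma^s_st = (G E_t - F G_s)/(2D), Gamma^s_tt = (2G F_t - G G_s - F G_t)/(2D), Gamma^t_ss = (2E F_s - E E_t - F E_s)/(2D), Gamma^t_st = (E G_s - F E_t)/(2D), Gamma^t_tt = (E G_t - 2F F_t + F G_s)/(2D); substitute and cancel common factors

Answer: Gamma_sss = 0, Gamma_sst = (1024*t + 192)/(1024*s^2 + 576*s*t^2 + 81*t^4 + 1024*t^2 + 384*t + 180), Gamma_stt = (576*t^2 + 108*t)/(1024*s^2 + 576*s*t^2 + 81*t^4 + 1024*t^2 + 384*t + 180), Gamma_tss = 0, Gamma_tst = (1024*s + 288*t^2)/(1024*s^2 + 576*s*t^2 + 81*t^4 + 1024*t^2 + 384*t + 180), Gamma_ttt = (576*s*t + 162*t^3)/(1024*s^2 + 576*s*t^2 + 81*t^4 + 1024*t^2 + 384*t + 180)


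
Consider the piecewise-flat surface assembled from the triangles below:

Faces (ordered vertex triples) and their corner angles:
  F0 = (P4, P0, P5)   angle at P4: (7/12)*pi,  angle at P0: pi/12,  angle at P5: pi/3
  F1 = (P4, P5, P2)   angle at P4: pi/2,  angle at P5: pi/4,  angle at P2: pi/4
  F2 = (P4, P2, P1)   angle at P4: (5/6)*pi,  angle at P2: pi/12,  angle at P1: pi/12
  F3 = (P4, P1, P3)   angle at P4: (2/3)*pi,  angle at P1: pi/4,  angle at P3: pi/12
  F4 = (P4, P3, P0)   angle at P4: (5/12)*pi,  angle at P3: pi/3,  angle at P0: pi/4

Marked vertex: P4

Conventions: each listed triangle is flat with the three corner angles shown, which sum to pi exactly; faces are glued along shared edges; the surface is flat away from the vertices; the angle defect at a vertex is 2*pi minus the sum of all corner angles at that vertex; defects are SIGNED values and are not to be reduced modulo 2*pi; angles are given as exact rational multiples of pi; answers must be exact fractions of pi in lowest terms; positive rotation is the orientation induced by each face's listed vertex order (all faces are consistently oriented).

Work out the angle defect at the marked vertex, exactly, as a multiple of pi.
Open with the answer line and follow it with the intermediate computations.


Answer: defect(P4) = -pi

Sum of corner angles at P4: 3*pi
defect = 2*pi - 3*pi
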